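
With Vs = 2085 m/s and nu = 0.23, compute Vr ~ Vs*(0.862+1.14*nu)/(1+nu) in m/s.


Numerator factor = 0.862 + 1.14*0.23 = 1.1242
Denominator = 1 + 0.23 = 1.23
Vr = 2085 * 1.1242 / 1.23 = 1905.66 m/s

1905.66


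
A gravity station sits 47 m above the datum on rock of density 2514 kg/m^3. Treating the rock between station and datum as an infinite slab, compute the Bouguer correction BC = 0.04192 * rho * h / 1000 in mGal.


BC = 0.04192 * rho * h / 1000
= 0.04192 * 2514 * 47 / 1000
= 4.9532 mGal

4.9532


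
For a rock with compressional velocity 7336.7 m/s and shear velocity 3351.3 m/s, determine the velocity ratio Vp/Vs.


Vp/Vs = 7336.7 / 3351.3
= 2.1892

2.1892


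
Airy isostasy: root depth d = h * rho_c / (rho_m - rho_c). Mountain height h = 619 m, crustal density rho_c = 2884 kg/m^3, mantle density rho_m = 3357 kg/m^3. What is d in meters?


rho_m - rho_c = 3357 - 2884 = 473
d = 619 * 2884 / 473
= 1785196 / 473
= 3774.2 m

3774.2


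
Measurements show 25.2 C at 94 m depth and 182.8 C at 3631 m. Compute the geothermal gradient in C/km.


dT = 182.8 - 25.2 = 157.6 C
dz = 3631 - 94 = 3537 m
gradient = dT/dz * 1000 = 157.6/3537 * 1000 = 44.5575 C/km

44.5575


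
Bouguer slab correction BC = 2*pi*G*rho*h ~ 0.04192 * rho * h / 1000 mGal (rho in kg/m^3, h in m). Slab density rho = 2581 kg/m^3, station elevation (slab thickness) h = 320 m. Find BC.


BC = 0.04192 * rho * h / 1000
= 0.04192 * 2581 * 320 / 1000
= 34.6226 mGal

34.6226


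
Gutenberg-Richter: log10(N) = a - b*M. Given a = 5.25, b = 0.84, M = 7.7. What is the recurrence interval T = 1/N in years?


log10(N) = 5.25 - 0.84*7.7 = -1.218
N = 10^-1.218 = 0.060534
T = 1/N = 1/0.060534 = 16.5196 years

16.5196


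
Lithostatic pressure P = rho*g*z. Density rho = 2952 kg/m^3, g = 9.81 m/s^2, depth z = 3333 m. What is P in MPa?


P = rho * g * z / 1e6
= 2952 * 9.81 * 3333 / 1e6
= 96520746.96 / 1e6
= 96.5207 MPa

96.5207


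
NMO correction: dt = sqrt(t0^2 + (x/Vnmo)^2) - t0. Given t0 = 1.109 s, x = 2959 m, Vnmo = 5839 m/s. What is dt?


x/Vnmo = 2959/5839 = 0.506765
(x/Vnmo)^2 = 0.256811
t0^2 = 1.229881
sqrt(1.229881 + 0.256811) = 1.2193
dt = 1.2193 - 1.109 = 0.1103

0.1103


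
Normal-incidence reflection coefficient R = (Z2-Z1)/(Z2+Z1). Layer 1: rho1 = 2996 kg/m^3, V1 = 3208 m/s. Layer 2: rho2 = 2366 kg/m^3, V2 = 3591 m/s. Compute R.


Z1 = 2996 * 3208 = 9611168
Z2 = 2366 * 3591 = 8496306
R = (8496306 - 9611168) / (8496306 + 9611168) = -1114862 / 18107474 = -0.0616

-0.0616


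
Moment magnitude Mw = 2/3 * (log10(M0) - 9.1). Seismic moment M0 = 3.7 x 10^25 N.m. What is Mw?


log10(M0) = log10(3.7 x 10^25) = 25.5682
Mw = 2/3 * (25.5682 - 9.1)
= 2/3 * 16.4682
= 10.98

10.98


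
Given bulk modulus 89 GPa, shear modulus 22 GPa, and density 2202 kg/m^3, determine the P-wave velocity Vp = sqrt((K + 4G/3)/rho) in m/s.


First compute the effective modulus:
K + 4G/3 = 89e9 + 4*22e9/3 = 118333333333.33 Pa
Then divide by density:
118333333333.33 / 2202 = 53739025.1287 Pa/(kg/m^3)
Take the square root:
Vp = sqrt(53739025.1287) = 7330.69 m/s

7330.69


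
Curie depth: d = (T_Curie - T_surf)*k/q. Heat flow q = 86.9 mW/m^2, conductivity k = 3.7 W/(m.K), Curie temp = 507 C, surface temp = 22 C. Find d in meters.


T_Curie - T_surf = 507 - 22 = 485 C
Convert q to W/m^2: 86.9 mW/m^2 = 0.0869 W/m^2
d = 485 * 3.7 / 0.0869 = 20650.17 m

20650.17


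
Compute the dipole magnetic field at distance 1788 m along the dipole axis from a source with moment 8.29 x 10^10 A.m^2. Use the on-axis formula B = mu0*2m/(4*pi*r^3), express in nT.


m = 8.29 x 10^10 = 82900000000 A.m^2
2m = 165800000000 A.m^2
r^3 = 1788^3 = 5716135872
B = (4pi*10^-7) * 165800000000 / (4*pi * 5716135872) * 1e9
= 208350.424786 / 71831081849.59 * 1e9
= 2900.5609 nT

2900.5609


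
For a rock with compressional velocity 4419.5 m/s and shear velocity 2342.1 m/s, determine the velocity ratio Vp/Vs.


Vp/Vs = 4419.5 / 2342.1
= 1.887

1.887


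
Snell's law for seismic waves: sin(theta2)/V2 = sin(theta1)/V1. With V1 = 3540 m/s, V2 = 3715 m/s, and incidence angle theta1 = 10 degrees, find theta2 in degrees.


sin(theta1) = sin(10 deg) = 0.173648
sin(theta2) = V2/V1 * sin(theta1) = 3715/3540 * 0.173648 = 0.182232
theta2 = arcsin(0.182232) = 10.4998 degrees

10.4998


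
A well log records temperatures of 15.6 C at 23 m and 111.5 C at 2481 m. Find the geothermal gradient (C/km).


dT = 111.5 - 15.6 = 95.9 C
dz = 2481 - 23 = 2458 m
gradient = dT/dz * 1000 = 95.9/2458 * 1000 = 39.0155 C/km

39.0155


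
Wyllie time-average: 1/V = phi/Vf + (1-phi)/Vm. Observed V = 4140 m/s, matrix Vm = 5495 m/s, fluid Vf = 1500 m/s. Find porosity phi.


1/V - 1/Vm = 1/4140 - 1/5495 = 5.956e-05
1/Vf - 1/Vm = 1/1500 - 1/5495 = 0.00048468
phi = 5.956e-05 / 0.00048468 = 0.1229

0.1229


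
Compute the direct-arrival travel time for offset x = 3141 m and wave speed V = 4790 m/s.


t = x / V
= 3141 / 4790
= 0.6557 s

0.6557


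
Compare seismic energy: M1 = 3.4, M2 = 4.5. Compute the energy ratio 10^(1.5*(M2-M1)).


M2 - M1 = 4.5 - 3.4 = 1.1
1.5 * 1.1 = 1.65
ratio = 10^1.65 = 44.67

44.67


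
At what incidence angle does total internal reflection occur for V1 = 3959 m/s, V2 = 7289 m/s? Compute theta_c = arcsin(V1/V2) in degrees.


V1/V2 = 3959/7289 = 0.543147
theta_c = arcsin(0.543147) = 32.8981 degrees

32.8981


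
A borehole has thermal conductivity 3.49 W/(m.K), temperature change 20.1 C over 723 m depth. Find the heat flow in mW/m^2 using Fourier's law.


q = k * dT / dz * 1000
= 3.49 * 20.1 / 723 * 1000
= 0.097025 * 1000
= 97.0249 mW/m^2

97.0249


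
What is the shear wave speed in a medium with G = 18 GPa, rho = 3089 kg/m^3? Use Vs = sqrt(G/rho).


Convert G to Pa: G = 18e9 Pa
Compute G/rho = 18e9 / 3089 = 5827128.5206
Vs = sqrt(5827128.5206) = 2413.94 m/s

2413.94


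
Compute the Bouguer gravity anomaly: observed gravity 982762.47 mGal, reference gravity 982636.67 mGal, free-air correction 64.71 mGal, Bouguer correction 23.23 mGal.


BA = g_obs - g_ref + FAC - BC
= 982762.47 - 982636.67 + 64.71 - 23.23
= 167.28 mGal

167.28


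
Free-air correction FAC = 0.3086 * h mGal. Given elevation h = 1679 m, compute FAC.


FAC = 0.3086 * h
= 0.3086 * 1679
= 518.1394 mGal

518.1394


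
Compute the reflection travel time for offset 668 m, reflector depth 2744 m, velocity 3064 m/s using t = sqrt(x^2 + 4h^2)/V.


x^2 + 4h^2 = 668^2 + 4*2744^2 = 446224 + 30118144 = 30564368
sqrt(30564368) = 5528.505
t = 5528.505 / 3064 = 1.8043 s

1.8043


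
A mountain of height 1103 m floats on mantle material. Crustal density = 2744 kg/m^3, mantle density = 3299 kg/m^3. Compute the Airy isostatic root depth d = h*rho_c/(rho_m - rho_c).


rho_m - rho_c = 3299 - 2744 = 555
d = 1103 * 2744 / 555
= 3026632 / 555
= 5453.39 m

5453.39


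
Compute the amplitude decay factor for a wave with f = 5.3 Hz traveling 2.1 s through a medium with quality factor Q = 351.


pi*f*t/Q = pi*5.3*2.1/351 = 0.099618
A/A0 = exp(-0.099618) = 0.905183

0.905183


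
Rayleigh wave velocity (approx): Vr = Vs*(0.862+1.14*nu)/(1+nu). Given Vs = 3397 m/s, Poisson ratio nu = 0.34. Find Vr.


Numerator factor = 0.862 + 1.14*0.34 = 1.2496
Denominator = 1 + 0.34 = 1.34
Vr = 3397 * 1.2496 / 1.34 = 3167.83 m/s

3167.83


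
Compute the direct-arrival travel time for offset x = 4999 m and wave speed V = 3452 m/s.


t = x / V
= 4999 / 3452
= 1.4481 s

1.4481


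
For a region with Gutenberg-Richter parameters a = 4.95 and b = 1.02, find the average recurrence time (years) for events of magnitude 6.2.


log10(N) = 4.95 - 1.02*6.2 = -1.374
N = 10^-1.374 = 0.042267
T = 1/N = 1/0.042267 = 23.6592 years

23.6592


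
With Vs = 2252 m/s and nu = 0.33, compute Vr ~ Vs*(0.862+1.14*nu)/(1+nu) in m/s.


Numerator factor = 0.862 + 1.14*0.33 = 1.2382
Denominator = 1 + 0.33 = 1.33
Vr = 2252 * 1.2382 / 1.33 = 2096.56 m/s

2096.56


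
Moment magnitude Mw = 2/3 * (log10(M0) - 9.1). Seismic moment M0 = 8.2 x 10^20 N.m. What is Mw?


log10(M0) = log10(8.2 x 10^20) = 20.9138
Mw = 2/3 * (20.9138 - 9.1)
= 2/3 * 11.8138
= 7.88

7.88


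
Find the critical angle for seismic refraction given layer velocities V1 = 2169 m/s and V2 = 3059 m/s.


V1/V2 = 2169/3059 = 0.709055
theta_c = arcsin(0.709055) = 45.1581 degrees

45.1581


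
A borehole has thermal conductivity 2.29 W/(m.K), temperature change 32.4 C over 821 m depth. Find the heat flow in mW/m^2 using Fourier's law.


q = k * dT / dz * 1000
= 2.29 * 32.4 / 821 * 1000
= 0.090373 * 1000
= 90.3727 mW/m^2

90.3727


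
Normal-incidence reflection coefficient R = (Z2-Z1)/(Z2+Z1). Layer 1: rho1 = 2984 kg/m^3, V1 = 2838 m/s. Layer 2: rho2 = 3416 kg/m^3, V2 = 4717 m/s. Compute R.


Z1 = 2984 * 2838 = 8468592
Z2 = 3416 * 4717 = 16113272
R = (16113272 - 8468592) / (16113272 + 8468592) = 7644680 / 24581864 = 0.311

0.311


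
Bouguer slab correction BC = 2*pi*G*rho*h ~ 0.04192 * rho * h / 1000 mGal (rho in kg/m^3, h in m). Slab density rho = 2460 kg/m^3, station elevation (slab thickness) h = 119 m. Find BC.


BC = 0.04192 * rho * h / 1000
= 0.04192 * 2460 * 119 / 1000
= 12.2717 mGal

12.2717


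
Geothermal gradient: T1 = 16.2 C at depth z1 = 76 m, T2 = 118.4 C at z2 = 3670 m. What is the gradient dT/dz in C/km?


dT = 118.4 - 16.2 = 102.2 C
dz = 3670 - 76 = 3594 m
gradient = dT/dz * 1000 = 102.2/3594 * 1000 = 28.4363 C/km

28.4363


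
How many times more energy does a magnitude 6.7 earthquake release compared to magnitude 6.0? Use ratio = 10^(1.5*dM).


M2 - M1 = 6.7 - 6.0 = 0.7
1.5 * 0.7 = 1.05
ratio = 10^1.05 = 11.22

11.22


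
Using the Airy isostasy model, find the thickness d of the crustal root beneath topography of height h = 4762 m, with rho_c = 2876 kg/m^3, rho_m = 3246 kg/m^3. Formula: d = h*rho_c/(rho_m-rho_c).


rho_m - rho_c = 3246 - 2876 = 370
d = 4762 * 2876 / 370
= 13695512 / 370
= 37014.9 m

37014.9


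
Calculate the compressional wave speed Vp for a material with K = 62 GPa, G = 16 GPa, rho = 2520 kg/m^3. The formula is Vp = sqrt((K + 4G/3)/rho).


First compute the effective modulus:
K + 4G/3 = 62e9 + 4*16e9/3 = 83333333333.33 Pa
Then divide by density:
83333333333.33 / 2520 = 33068783.0688 Pa/(kg/m^3)
Take the square root:
Vp = sqrt(33068783.0688) = 5750.55 m/s

5750.55


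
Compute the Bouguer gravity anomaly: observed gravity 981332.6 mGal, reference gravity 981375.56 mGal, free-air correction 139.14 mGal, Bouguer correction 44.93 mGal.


BA = g_obs - g_ref + FAC - BC
= 981332.6 - 981375.56 + 139.14 - 44.93
= 51.25 mGal

51.25


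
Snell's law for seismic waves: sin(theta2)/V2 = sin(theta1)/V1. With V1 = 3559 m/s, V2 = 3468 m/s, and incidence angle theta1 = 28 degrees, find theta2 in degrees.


sin(theta1) = sin(28 deg) = 0.469472
sin(theta2) = V2/V1 * sin(theta1) = 3468/3559 * 0.469472 = 0.457468
theta2 = arcsin(0.457468) = 27.2238 degrees

27.2238


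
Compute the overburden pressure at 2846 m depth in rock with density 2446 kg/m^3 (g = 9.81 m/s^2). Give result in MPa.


P = rho * g * z / 1e6
= 2446 * 9.81 * 2846 / 1e6
= 68290509.96 / 1e6
= 68.2905 MPa

68.2905


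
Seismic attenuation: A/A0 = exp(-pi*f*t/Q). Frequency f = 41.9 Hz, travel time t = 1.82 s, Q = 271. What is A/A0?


pi*f*t/Q = pi*41.9*1.82/271 = 0.884028
A/A0 = exp(-0.884028) = 0.413116

0.413116


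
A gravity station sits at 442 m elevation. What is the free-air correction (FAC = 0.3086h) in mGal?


FAC = 0.3086 * h
= 0.3086 * 442
= 136.4012 mGal

136.4012


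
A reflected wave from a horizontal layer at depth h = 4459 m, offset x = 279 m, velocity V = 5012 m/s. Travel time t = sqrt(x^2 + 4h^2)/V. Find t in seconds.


x^2 + 4h^2 = 279^2 + 4*4459^2 = 77841 + 79530724 = 79608565
sqrt(79608565) = 8922.3632
t = 8922.3632 / 5012 = 1.7802 s

1.7802


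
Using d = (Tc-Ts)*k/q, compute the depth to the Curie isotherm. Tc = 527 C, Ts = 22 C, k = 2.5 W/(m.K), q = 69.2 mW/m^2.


T_Curie - T_surf = 527 - 22 = 505 C
Convert q to W/m^2: 69.2 mW/m^2 = 0.0692 W/m^2
d = 505 * 2.5 / 0.0692 = 18244.22 m

18244.22


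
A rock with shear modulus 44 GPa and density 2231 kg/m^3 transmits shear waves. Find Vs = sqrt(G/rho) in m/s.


Convert G to Pa: G = 44e9 Pa
Compute G/rho = 44e9 / 2231 = 19722097.714
Vs = sqrt(19722097.714) = 4440.96 m/s

4440.96


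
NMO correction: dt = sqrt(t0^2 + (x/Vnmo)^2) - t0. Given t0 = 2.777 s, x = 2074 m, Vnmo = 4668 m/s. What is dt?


x/Vnmo = 2074/4668 = 0.444302
(x/Vnmo)^2 = 0.197404
t0^2 = 7.711729
sqrt(7.711729 + 0.197404) = 2.812318
dt = 2.812318 - 2.777 = 0.035318

0.035318


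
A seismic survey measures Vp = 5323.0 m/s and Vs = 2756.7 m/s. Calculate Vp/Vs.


Vp/Vs = 5323.0 / 2756.7
= 1.9309

1.9309


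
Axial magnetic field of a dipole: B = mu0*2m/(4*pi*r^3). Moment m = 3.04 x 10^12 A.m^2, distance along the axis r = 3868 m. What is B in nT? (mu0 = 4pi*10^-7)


m = 3.04 x 10^12 = 3040000000000 A.m^2
2m = 6080000000000 A.m^2
r^3 = 3868^3 = 57870788032
B = (4pi*10^-7) * 6080000000000 / (4*pi * 57870788032) * 1e9
= 7640353.33353 / 727225770155.13 * 1e9
= 10506.1642 nT

10506.1642


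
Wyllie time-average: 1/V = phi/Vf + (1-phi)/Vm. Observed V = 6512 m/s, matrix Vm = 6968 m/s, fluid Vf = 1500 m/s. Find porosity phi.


1/V - 1/Vm = 1/6512 - 1/6968 = 1.005e-05
1/Vf - 1/Vm = 1/1500 - 1/6968 = 0.00052315
phi = 1.005e-05 / 0.00052315 = 0.0192

0.0192


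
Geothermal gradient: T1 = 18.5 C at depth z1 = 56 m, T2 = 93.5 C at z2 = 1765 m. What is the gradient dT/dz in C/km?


dT = 93.5 - 18.5 = 75.0 C
dz = 1765 - 56 = 1709 m
gradient = dT/dz * 1000 = 75.0/1709 * 1000 = 43.8853 C/km

43.8853


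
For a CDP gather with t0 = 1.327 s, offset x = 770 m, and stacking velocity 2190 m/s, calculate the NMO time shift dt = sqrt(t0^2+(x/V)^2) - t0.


x/Vnmo = 770/2190 = 0.351598
(x/Vnmo)^2 = 0.123621
t0^2 = 1.760929
sqrt(1.760929 + 0.123621) = 1.372789
dt = 1.372789 - 1.327 = 0.045789

0.045789


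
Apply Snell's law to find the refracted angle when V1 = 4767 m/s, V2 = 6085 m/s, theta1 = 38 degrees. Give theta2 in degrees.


sin(theta1) = sin(38 deg) = 0.615661
sin(theta2) = V2/V1 * sin(theta1) = 6085/4767 * 0.615661 = 0.785882
theta2 = arcsin(0.785882) = 51.8023 degrees

51.8023


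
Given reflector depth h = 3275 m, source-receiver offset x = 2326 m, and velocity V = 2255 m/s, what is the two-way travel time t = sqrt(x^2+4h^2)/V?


x^2 + 4h^2 = 2326^2 + 4*3275^2 = 5410276 + 42902500 = 48312776
sqrt(48312776) = 6950.7392
t = 6950.7392 / 2255 = 3.0824 s

3.0824


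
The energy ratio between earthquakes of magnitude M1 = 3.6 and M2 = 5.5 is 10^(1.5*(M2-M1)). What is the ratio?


M2 - M1 = 5.5 - 3.6 = 1.9
1.5 * 1.9 = 2.85
ratio = 10^2.85 = 707.95

707.95


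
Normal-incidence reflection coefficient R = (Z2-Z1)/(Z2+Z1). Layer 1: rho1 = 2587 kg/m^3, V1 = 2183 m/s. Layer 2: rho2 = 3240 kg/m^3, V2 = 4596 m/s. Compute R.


Z1 = 2587 * 2183 = 5647421
Z2 = 3240 * 4596 = 14891040
R = (14891040 - 5647421) / (14891040 + 5647421) = 9243619 / 20538461 = 0.4501

0.4501


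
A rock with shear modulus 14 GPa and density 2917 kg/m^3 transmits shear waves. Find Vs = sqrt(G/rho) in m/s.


Convert G to Pa: G = 14e9 Pa
Compute G/rho = 14e9 / 2917 = 4799451.4913
Vs = sqrt(4799451.4913) = 2190.77 m/s

2190.77


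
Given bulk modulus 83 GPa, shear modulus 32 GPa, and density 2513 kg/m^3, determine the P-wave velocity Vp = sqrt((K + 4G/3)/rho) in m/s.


First compute the effective modulus:
K + 4G/3 = 83e9 + 4*32e9/3 = 125666666666.67 Pa
Then divide by density:
125666666666.67 / 2513 = 50006632.1793 Pa/(kg/m^3)
Take the square root:
Vp = sqrt(50006632.1793) = 7071.54 m/s

7071.54


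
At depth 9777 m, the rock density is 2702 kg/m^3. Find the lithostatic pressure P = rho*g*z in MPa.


P = rho * g * z / 1e6
= 2702 * 9.81 * 9777 / 1e6
= 259155223.74 / 1e6
= 259.1552 MPa

259.1552


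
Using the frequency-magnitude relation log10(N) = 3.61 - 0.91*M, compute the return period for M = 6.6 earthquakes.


log10(N) = 3.61 - 0.91*6.6 = -2.396
N = 10^-2.396 = 0.004018
T = 1/N = 1/0.004018 = 248.8857 years

248.8857


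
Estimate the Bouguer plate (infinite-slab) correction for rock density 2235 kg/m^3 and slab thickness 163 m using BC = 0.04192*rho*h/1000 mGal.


BC = 0.04192 * rho * h / 1000
= 0.04192 * 2235 * 163 / 1000
= 15.2717 mGal

15.2717


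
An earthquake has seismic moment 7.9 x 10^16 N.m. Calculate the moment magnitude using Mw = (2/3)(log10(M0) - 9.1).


log10(M0) = log10(7.9 x 10^16) = 16.8976
Mw = 2/3 * (16.8976 - 9.1)
= 2/3 * 7.7976
= 5.2

5.2


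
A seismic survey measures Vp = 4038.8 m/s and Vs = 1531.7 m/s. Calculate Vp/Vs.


Vp/Vs = 4038.8 / 1531.7
= 2.6368

2.6368


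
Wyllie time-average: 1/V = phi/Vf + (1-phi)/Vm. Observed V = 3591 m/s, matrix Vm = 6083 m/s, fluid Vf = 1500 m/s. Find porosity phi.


1/V - 1/Vm = 1/3591 - 1/6083 = 0.00011408
1/Vf - 1/Vm = 1/1500 - 1/6083 = 0.00050227
phi = 0.00011408 / 0.00050227 = 0.2271

0.2271


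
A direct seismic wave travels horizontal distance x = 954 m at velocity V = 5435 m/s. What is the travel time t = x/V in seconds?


t = x / V
= 954 / 5435
= 0.1755 s

0.1755


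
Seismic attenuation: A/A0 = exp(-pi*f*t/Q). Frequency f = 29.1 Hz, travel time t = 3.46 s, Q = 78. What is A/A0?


pi*f*t/Q = pi*29.1*3.46/78 = 4.055313
A/A0 = exp(-4.055313) = 0.01733

0.01733


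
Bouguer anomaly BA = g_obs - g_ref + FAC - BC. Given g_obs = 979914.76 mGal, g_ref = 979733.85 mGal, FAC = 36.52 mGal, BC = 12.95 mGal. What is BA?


BA = g_obs - g_ref + FAC - BC
= 979914.76 - 979733.85 + 36.52 - 12.95
= 204.48 mGal

204.48


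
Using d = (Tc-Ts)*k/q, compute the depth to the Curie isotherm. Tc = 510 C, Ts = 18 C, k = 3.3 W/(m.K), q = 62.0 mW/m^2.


T_Curie - T_surf = 510 - 18 = 492 C
Convert q to W/m^2: 62.0 mW/m^2 = 0.062 W/m^2
d = 492 * 3.3 / 0.062 = 26187.1 m

26187.1


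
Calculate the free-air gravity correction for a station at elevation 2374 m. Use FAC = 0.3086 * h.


FAC = 0.3086 * h
= 0.3086 * 2374
= 732.6164 mGal

732.6164


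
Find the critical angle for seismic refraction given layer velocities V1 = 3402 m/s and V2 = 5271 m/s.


V1/V2 = 3402/5271 = 0.645418
theta_c = arcsin(0.645418) = 40.197 degrees

40.197


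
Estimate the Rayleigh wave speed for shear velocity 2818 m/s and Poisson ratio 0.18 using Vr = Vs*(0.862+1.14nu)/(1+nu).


Numerator factor = 0.862 + 1.14*0.18 = 1.0672
Denominator = 1 + 0.18 = 1.18
Vr = 2818 * 1.0672 / 1.18 = 2548.62 m/s

2548.62


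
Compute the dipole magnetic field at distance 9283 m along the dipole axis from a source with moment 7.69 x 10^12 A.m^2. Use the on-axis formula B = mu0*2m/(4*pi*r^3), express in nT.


m = 7.69 x 10^12 = 7690000000000 A.m^2
2m = 15380000000000 A.m^2
r^3 = 9283^3 = 799954068187
B = (4pi*10^-7) * 15380000000000 / (4*pi * 799954068187) * 1e9
= 19327078.004884 / 10052519295302.19 * 1e9
= 1922.6104 nT

1922.6104


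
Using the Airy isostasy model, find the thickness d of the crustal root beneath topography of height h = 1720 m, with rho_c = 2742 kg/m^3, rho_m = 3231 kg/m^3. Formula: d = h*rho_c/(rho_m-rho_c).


rho_m - rho_c = 3231 - 2742 = 489
d = 1720 * 2742 / 489
= 4716240 / 489
= 9644.66 m

9644.66


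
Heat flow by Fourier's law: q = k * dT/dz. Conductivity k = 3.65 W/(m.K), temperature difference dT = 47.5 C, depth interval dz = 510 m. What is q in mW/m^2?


q = k * dT / dz * 1000
= 3.65 * 47.5 / 510 * 1000
= 0.339951 * 1000
= 339.951 mW/m^2

339.951


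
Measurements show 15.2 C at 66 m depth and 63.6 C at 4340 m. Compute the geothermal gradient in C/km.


dT = 63.6 - 15.2 = 48.4 C
dz = 4340 - 66 = 4274 m
gradient = dT/dz * 1000 = 48.4/4274 * 1000 = 11.3243 C/km

11.3243


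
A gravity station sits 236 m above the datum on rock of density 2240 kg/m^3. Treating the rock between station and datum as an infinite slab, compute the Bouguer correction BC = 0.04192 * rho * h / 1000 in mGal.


BC = 0.04192 * rho * h / 1000
= 0.04192 * 2240 * 236 / 1000
= 22.1606 mGal

22.1606


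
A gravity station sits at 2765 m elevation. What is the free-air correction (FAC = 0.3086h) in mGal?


FAC = 0.3086 * h
= 0.3086 * 2765
= 853.279 mGal

853.279


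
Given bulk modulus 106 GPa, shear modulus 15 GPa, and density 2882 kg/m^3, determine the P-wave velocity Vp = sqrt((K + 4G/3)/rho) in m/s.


First compute the effective modulus:
K + 4G/3 = 106e9 + 4*15e9/3 = 126000000000.0 Pa
Then divide by density:
126000000000.0 / 2882 = 43719639.1395 Pa/(kg/m^3)
Take the square root:
Vp = sqrt(43719639.1395) = 6612.08 m/s

6612.08


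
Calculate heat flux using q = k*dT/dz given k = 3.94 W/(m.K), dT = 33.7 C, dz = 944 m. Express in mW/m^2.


q = k * dT / dz * 1000
= 3.94 * 33.7 / 944 * 1000
= 0.140655 * 1000
= 140.6547 mW/m^2

140.6547


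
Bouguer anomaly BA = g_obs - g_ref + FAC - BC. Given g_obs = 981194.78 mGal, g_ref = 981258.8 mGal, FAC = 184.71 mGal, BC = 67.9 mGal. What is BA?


BA = g_obs - g_ref + FAC - BC
= 981194.78 - 981258.8 + 184.71 - 67.9
= 52.79 mGal

52.79


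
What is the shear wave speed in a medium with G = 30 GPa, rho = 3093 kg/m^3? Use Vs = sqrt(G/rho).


Convert G to Pa: G = 30e9 Pa
Compute G/rho = 30e9 / 3093 = 9699321.0475
Vs = sqrt(9699321.0475) = 3114.37 m/s

3114.37


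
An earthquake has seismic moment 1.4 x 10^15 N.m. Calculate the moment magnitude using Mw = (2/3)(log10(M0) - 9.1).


log10(M0) = log10(1.4 x 10^15) = 15.1461
Mw = 2/3 * (15.1461 - 9.1)
= 2/3 * 6.0461
= 4.03

4.03


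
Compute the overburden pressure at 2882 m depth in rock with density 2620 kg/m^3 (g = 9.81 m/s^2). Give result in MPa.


P = rho * g * z / 1e6
= 2620 * 9.81 * 2882 / 1e6
= 74073740.4 / 1e6
= 74.0737 MPa

74.0737


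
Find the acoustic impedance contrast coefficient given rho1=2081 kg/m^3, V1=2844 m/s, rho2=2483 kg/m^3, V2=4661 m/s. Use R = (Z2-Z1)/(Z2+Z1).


Z1 = 2081 * 2844 = 5918364
Z2 = 2483 * 4661 = 11573263
R = (11573263 - 5918364) / (11573263 + 5918364) = 5654899 / 17491627 = 0.3233

0.3233


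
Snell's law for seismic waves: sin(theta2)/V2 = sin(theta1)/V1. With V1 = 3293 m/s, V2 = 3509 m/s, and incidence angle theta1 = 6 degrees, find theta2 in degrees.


sin(theta1) = sin(6 deg) = 0.104528
sin(theta2) = V2/V1 * sin(theta1) = 3509/3293 * 0.104528 = 0.111385
theta2 = arcsin(0.111385) = 6.3952 degrees

6.3952


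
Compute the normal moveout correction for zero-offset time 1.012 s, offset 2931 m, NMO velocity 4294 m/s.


x/Vnmo = 2931/4294 = 0.68258
(x/Vnmo)^2 = 0.465916
t0^2 = 1.024144
sqrt(1.024144 + 0.465916) = 1.22068
dt = 1.22068 - 1.012 = 0.20868

0.20868


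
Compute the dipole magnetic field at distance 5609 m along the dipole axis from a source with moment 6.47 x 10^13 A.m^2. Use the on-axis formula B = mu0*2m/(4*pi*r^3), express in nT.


m = 6.47 x 10^13 = 64700000000000 A.m^2
2m = 129400000000000 A.m^2
r^3 = 5609^3 = 176464081529
B = (4pi*10^-7) * 129400000000000 / (4*pi * 176464081529) * 1e9
= 162608835.749808 / 2217513048615.91 * 1e9
= 73329.3704 nT

73329.3704


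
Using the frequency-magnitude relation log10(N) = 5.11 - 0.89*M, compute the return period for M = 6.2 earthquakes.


log10(N) = 5.11 - 0.89*6.2 = -0.408
N = 10^-0.408 = 0.390841
T = 1/N = 1/0.390841 = 2.5586 years

2.5586


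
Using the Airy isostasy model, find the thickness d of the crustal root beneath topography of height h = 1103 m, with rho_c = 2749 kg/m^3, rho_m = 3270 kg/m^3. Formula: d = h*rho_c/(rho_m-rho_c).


rho_m - rho_c = 3270 - 2749 = 521
d = 1103 * 2749 / 521
= 3032147 / 521
= 5819.86 m

5819.86


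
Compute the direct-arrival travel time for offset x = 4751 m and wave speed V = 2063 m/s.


t = x / V
= 4751 / 2063
= 2.303 s

2.303


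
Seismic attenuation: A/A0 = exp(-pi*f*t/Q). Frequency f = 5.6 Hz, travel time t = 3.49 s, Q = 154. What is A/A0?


pi*f*t/Q = pi*5.6*3.49/154 = 0.398697
A/A0 = exp(-0.398697) = 0.671194

0.671194


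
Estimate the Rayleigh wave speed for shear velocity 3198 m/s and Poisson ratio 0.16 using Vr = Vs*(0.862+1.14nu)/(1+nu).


Numerator factor = 0.862 + 1.14*0.16 = 1.0444
Denominator = 1 + 0.16 = 1.16
Vr = 3198 * 1.0444 / 1.16 = 2879.3 m/s

2879.3


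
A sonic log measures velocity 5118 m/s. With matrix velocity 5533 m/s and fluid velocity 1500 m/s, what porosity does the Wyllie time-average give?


1/V - 1/Vm = 1/5118 - 1/5533 = 1.466e-05
1/Vf - 1/Vm = 1/1500 - 1/5533 = 0.00048593
phi = 1.466e-05 / 0.00048593 = 0.0302

0.0302


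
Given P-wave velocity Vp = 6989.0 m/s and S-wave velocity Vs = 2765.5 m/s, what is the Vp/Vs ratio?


Vp/Vs = 6989.0 / 2765.5
= 2.5272

2.5272


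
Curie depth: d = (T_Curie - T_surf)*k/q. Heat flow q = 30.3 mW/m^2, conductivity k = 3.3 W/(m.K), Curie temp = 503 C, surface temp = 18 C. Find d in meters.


T_Curie - T_surf = 503 - 18 = 485 C
Convert q to W/m^2: 30.3 mW/m^2 = 0.0303 W/m^2
d = 485 * 3.3 / 0.0303 = 52821.78 m

52821.78


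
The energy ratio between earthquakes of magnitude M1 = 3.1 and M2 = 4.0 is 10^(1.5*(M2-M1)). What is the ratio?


M2 - M1 = 4.0 - 3.1 = 0.9
1.5 * 0.9 = 1.35
ratio = 10^1.35 = 22.39

22.39


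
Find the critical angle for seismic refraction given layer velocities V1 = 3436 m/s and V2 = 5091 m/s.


V1/V2 = 3436/5091 = 0.674917
theta_c = arcsin(0.674917) = 42.4477 degrees

42.4477


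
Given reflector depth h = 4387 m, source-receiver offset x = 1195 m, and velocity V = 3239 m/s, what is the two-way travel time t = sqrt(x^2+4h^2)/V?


x^2 + 4h^2 = 1195^2 + 4*4387^2 = 1428025 + 76983076 = 78411101
sqrt(78411101) = 8855.0043
t = 8855.0043 / 3239 = 2.7339 s

2.7339


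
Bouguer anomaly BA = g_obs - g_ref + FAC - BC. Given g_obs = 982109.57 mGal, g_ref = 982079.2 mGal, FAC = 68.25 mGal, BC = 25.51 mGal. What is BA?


BA = g_obs - g_ref + FAC - BC
= 982109.57 - 982079.2 + 68.25 - 25.51
= 73.11 mGal

73.11


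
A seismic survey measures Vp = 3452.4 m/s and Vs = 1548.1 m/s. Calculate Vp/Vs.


Vp/Vs = 3452.4 / 1548.1
= 2.2301

2.2301


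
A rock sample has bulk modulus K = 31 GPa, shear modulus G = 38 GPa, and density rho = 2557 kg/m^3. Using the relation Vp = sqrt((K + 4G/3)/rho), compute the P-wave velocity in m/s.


First compute the effective modulus:
K + 4G/3 = 31e9 + 4*38e9/3 = 81666666666.67 Pa
Then divide by density:
81666666666.67 / 2557 = 31938469.5607 Pa/(kg/m^3)
Take the square root:
Vp = sqrt(31938469.5607) = 5651.41 m/s

5651.41


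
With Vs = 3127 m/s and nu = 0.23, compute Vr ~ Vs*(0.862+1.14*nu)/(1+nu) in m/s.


Numerator factor = 0.862 + 1.14*0.23 = 1.1242
Denominator = 1 + 0.23 = 1.23
Vr = 3127 * 1.1242 / 1.23 = 2858.03 m/s

2858.03


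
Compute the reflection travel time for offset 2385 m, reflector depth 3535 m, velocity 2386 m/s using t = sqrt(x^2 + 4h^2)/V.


x^2 + 4h^2 = 2385^2 + 4*3535^2 = 5688225 + 49984900 = 55673125
sqrt(55673125) = 7461.4426
t = 7461.4426 / 2386 = 3.1272 s

3.1272


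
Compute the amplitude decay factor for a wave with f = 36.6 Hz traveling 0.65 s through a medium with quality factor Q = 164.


pi*f*t/Q = pi*36.6*0.65/164 = 0.455722
A/A0 = exp(-0.455722) = 0.63399

0.63399


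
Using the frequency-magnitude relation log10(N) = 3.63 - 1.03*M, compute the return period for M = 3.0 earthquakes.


log10(N) = 3.63 - 1.03*3.0 = 0.54
N = 10^0.54 = 3.467369
T = 1/N = 1/3.467369 = 0.2884 years

0.2884


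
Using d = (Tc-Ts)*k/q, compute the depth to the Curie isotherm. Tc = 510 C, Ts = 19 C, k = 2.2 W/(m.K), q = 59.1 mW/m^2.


T_Curie - T_surf = 510 - 19 = 491 C
Convert q to W/m^2: 59.1 mW/m^2 = 0.0591 W/m^2
d = 491 * 2.2 / 0.0591 = 18277.5 m

18277.5


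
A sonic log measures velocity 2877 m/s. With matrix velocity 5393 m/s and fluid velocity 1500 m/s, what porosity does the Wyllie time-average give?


1/V - 1/Vm = 1/2877 - 1/5393 = 0.00016216
1/Vf - 1/Vm = 1/1500 - 1/5393 = 0.00048124
phi = 0.00016216 / 0.00048124 = 0.337

0.337


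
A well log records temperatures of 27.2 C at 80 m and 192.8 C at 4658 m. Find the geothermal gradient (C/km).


dT = 192.8 - 27.2 = 165.6 C
dz = 4658 - 80 = 4578 m
gradient = dT/dz * 1000 = 165.6/4578 * 1000 = 36.173 C/km

36.173


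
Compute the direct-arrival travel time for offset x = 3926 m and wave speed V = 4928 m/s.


t = x / V
= 3926 / 4928
= 0.7967 s

0.7967


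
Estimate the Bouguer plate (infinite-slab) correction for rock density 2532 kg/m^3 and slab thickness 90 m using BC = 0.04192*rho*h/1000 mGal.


BC = 0.04192 * rho * h / 1000
= 0.04192 * 2532 * 90 / 1000
= 9.5527 mGal

9.5527


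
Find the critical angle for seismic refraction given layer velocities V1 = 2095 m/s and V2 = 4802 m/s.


V1/V2 = 2095/4802 = 0.436277
theta_c = arcsin(0.436277) = 25.8666 degrees

25.8666


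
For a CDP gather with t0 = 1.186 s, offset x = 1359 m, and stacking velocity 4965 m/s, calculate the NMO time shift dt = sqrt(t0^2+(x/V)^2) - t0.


x/Vnmo = 1359/4965 = 0.273716
(x/Vnmo)^2 = 0.07492
t0^2 = 1.406596
sqrt(1.406596 + 0.07492) = 1.217176
dt = 1.217176 - 1.186 = 0.031176

0.031176


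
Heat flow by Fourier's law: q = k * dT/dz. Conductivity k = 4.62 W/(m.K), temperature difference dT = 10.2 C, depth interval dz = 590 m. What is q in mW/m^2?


q = k * dT / dz * 1000
= 4.62 * 10.2 / 590 * 1000
= 0.079871 * 1000
= 79.8712 mW/m^2

79.8712


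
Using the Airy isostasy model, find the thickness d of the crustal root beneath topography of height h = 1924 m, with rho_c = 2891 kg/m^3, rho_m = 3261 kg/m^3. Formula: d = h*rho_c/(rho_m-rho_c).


rho_m - rho_c = 3261 - 2891 = 370
d = 1924 * 2891 / 370
= 5562284 / 370
= 15033.2 m

15033.2


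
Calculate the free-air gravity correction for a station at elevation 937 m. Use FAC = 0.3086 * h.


FAC = 0.3086 * h
= 0.3086 * 937
= 289.1582 mGal

289.1582


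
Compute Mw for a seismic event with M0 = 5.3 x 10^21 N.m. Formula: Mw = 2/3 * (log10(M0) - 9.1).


log10(M0) = log10(5.3 x 10^21) = 21.7243
Mw = 2/3 * (21.7243 - 9.1)
= 2/3 * 12.6243
= 8.42

8.42


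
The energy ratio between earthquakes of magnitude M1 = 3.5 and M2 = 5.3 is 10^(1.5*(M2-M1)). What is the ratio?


M2 - M1 = 5.3 - 3.5 = 1.8
1.5 * 1.8 = 2.7
ratio = 10^2.7 = 501.19

501.19


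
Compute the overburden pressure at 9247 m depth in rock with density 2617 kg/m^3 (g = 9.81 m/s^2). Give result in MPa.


P = rho * g * z / 1e6
= 2617 * 9.81 * 9247 / 1e6
= 237396104.19 / 1e6
= 237.3961 MPa

237.3961


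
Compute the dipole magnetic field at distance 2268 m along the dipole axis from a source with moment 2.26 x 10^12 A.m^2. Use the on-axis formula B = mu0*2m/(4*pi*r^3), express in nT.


m = 2.26 x 10^12 = 2260000000000 A.m^2
2m = 4520000000000 A.m^2
r^3 = 2268^3 = 11666192832
B = (4pi*10^-7) * 4520000000000 / (4*pi * 11666192832) * 1e9
= 5679999.51769 / 146601702785.49 * 1e9
= 38744.4307 nT

38744.4307


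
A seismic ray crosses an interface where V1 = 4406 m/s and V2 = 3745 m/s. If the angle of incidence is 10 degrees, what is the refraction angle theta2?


sin(theta1) = sin(10 deg) = 0.173648
sin(theta2) = V2/V1 * sin(theta1) = 3745/4406 * 0.173648 = 0.147597
theta2 = arcsin(0.147597) = 8.4877 degrees

8.4877


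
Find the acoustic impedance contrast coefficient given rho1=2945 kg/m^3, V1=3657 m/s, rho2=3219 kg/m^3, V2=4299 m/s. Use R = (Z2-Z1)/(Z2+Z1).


Z1 = 2945 * 3657 = 10769865
Z2 = 3219 * 4299 = 13838481
R = (13838481 - 10769865) / (13838481 + 10769865) = 3068616 / 24608346 = 0.1247

0.1247


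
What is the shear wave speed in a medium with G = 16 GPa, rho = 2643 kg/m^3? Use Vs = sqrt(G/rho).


Convert G to Pa: G = 16e9 Pa
Compute G/rho = 16e9 / 2643 = 6053726.8256
Vs = sqrt(6053726.8256) = 2460.43 m/s

2460.43


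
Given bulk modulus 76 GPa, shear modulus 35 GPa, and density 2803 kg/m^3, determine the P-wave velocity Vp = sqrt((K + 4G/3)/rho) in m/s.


First compute the effective modulus:
K + 4G/3 = 76e9 + 4*35e9/3 = 122666666666.67 Pa
Then divide by density:
122666666666.67 / 2803 = 43762635.2717 Pa/(kg/m^3)
Take the square root:
Vp = sqrt(43762635.2717) = 6615.33 m/s

6615.33


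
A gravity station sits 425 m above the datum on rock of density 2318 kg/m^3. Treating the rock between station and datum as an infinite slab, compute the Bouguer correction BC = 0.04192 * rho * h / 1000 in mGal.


BC = 0.04192 * rho * h / 1000
= 0.04192 * 2318 * 425 / 1000
= 41.2975 mGal

41.2975


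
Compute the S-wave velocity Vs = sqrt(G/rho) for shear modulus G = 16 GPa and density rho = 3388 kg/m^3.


Convert G to Pa: G = 16e9 Pa
Compute G/rho = 16e9 / 3388 = 4722550.1771
Vs = sqrt(4722550.1771) = 2173.14 m/s

2173.14


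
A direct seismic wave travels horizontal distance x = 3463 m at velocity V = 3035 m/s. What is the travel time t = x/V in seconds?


t = x / V
= 3463 / 3035
= 1.141 s

1.141


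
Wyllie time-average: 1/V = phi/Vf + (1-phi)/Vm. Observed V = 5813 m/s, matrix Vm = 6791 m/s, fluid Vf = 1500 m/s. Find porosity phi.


1/V - 1/Vm = 1/5813 - 1/6791 = 2.477e-05
1/Vf - 1/Vm = 1/1500 - 1/6791 = 0.00051941
phi = 2.477e-05 / 0.00051941 = 0.0477

0.0477


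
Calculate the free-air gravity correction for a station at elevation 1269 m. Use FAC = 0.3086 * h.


FAC = 0.3086 * h
= 0.3086 * 1269
= 391.6134 mGal

391.6134


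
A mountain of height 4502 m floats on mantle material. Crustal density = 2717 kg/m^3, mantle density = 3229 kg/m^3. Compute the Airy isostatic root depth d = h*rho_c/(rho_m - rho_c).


rho_m - rho_c = 3229 - 2717 = 512
d = 4502 * 2717 / 512
= 12231934 / 512
= 23890.5 m

23890.5


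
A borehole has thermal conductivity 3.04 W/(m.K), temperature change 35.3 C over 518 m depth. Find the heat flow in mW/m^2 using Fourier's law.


q = k * dT / dz * 1000
= 3.04 * 35.3 / 518 * 1000
= 0.207166 * 1000
= 207.166 mW/m^2

207.166


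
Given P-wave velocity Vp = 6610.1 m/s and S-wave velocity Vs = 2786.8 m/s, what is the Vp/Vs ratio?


Vp/Vs = 6610.1 / 2786.8
= 2.3719

2.3719


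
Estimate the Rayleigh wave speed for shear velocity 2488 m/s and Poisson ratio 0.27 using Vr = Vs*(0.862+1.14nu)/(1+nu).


Numerator factor = 0.862 + 1.14*0.27 = 1.1698
Denominator = 1 + 0.27 = 1.27
Vr = 2488 * 1.1698 / 1.27 = 2291.7 m/s

2291.7


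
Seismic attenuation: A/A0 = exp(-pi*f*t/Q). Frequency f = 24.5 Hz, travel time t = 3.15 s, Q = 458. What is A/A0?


pi*f*t/Q = pi*24.5*3.15/458 = 0.529372
A/A0 = exp(-0.529372) = 0.588975

0.588975


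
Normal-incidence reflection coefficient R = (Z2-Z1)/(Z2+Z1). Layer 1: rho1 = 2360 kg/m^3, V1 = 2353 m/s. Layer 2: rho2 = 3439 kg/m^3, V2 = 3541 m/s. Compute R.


Z1 = 2360 * 2353 = 5553080
Z2 = 3439 * 3541 = 12177499
R = (12177499 - 5553080) / (12177499 + 5553080) = 6624419 / 17730579 = 0.3736

0.3736


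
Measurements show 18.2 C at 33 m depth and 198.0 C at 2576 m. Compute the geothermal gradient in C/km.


dT = 198.0 - 18.2 = 179.8 C
dz = 2576 - 33 = 2543 m
gradient = dT/dz * 1000 = 179.8/2543 * 1000 = 70.7039 C/km

70.7039


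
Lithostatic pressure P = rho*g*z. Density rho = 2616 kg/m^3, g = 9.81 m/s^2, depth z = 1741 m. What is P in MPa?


P = rho * g * z / 1e6
= 2616 * 9.81 * 1741 / 1e6
= 44679213.36 / 1e6
= 44.6792 MPa

44.6792


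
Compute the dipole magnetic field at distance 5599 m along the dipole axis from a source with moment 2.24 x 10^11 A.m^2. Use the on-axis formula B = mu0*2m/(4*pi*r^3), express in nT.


m = 2.24 x 10^11 = 224000000000 A.m^2
2m = 448000000000 A.m^2
r^3 = 5599^3 = 175521936799
B = (4pi*10^-7) * 448000000000 / (4*pi * 175521936799) * 1e9
= 562973.403523 / 2205673708766.36 * 1e9
= 255.2388 nT

255.2388


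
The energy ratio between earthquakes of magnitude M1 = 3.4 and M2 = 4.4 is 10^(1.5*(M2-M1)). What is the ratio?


M2 - M1 = 4.4 - 3.4 = 1.0
1.5 * 1.0 = 1.5
ratio = 10^1.5 = 31.62

31.62


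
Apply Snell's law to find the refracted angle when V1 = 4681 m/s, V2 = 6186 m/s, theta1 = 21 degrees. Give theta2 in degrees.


sin(theta1) = sin(21 deg) = 0.358368
sin(theta2) = V2/V1 * sin(theta1) = 6186/4681 * 0.358368 = 0.473588
theta2 = arcsin(0.473588) = 28.2674 degrees

28.2674


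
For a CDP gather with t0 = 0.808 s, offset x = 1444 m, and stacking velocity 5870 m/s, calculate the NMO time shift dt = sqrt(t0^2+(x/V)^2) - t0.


x/Vnmo = 1444/5870 = 0.245997
(x/Vnmo)^2 = 0.060514
t0^2 = 0.652864
sqrt(0.652864 + 0.060514) = 0.844617
dt = 0.844617 - 0.808 = 0.036617

0.036617


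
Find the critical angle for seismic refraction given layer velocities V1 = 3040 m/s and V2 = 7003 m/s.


V1/V2 = 3040/7003 = 0.4341
theta_c = arcsin(0.4341) = 25.728 degrees

25.728


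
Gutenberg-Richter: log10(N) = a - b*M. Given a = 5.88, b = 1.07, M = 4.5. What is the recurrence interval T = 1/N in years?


log10(N) = 5.88 - 1.07*4.5 = 1.065
N = 10^1.065 = 11.614486
T = 1/N = 1/11.614486 = 0.0861 years

0.0861


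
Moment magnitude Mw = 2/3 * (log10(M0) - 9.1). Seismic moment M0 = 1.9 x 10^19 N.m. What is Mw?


log10(M0) = log10(1.9 x 10^19) = 19.2788
Mw = 2/3 * (19.2788 - 9.1)
= 2/3 * 10.1788
= 6.79

6.79


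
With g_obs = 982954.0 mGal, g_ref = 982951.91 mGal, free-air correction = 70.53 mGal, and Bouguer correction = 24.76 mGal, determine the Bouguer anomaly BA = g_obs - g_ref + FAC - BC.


BA = g_obs - g_ref + FAC - BC
= 982954.0 - 982951.91 + 70.53 - 24.76
= 47.86 mGal

47.86


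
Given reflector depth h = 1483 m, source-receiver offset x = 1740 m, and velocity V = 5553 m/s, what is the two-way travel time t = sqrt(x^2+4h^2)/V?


x^2 + 4h^2 = 1740^2 + 4*1483^2 = 3027600 + 8797156 = 11824756
sqrt(11824756) = 3438.7143
t = 3438.7143 / 5553 = 0.6193 s

0.6193


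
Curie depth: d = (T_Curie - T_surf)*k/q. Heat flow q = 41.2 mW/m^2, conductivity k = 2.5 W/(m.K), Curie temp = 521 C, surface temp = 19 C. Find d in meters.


T_Curie - T_surf = 521 - 19 = 502 C
Convert q to W/m^2: 41.2 mW/m^2 = 0.0412 W/m^2
d = 502 * 2.5 / 0.0412 = 30461.17 m

30461.17


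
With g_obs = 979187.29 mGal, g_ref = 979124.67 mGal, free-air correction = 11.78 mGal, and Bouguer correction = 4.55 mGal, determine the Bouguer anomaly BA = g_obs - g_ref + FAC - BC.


BA = g_obs - g_ref + FAC - BC
= 979187.29 - 979124.67 + 11.78 - 4.55
= 69.85 mGal

69.85


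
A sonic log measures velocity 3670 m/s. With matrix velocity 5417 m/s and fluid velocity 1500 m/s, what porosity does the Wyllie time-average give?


1/V - 1/Vm = 1/3670 - 1/5417 = 8.788e-05
1/Vf - 1/Vm = 1/1500 - 1/5417 = 0.00048206
phi = 8.788e-05 / 0.00048206 = 0.1823

0.1823


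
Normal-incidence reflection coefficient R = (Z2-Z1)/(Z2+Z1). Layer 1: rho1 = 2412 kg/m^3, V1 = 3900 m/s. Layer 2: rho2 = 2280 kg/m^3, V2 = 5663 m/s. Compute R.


Z1 = 2412 * 3900 = 9406800
Z2 = 2280 * 5663 = 12911640
R = (12911640 - 9406800) / (12911640 + 9406800) = 3504840 / 22318440 = 0.157

0.157


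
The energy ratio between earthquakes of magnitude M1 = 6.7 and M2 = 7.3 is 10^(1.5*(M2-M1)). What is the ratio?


M2 - M1 = 7.3 - 6.7 = 0.6
1.5 * 0.6 = 0.9
ratio = 10^0.9 = 7.94

7.94


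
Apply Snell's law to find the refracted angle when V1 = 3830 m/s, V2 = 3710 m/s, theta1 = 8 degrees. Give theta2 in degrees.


sin(theta1) = sin(8 deg) = 0.139173
sin(theta2) = V2/V1 * sin(theta1) = 3710/3830 * 0.139173 = 0.134813
theta2 = arcsin(0.134813) = 7.7478 degrees

7.7478


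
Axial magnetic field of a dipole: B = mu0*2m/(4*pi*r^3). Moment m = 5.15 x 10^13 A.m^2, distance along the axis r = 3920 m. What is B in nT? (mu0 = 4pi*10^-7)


m = 5.15 x 10^13 = 51500000000000 A.m^2
2m = 103000000000000 A.m^2
r^3 = 3920^3 = 60236288000
B = (4pi*10^-7) * 103000000000000 / (4*pi * 60236288000) * 1e9
= 129433617.327899 / 756951519441.28 * 1e9
= 170993.2724 nT

170993.2724


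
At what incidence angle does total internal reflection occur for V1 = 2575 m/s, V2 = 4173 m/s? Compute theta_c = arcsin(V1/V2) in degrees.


V1/V2 = 2575/4173 = 0.617062
theta_c = arcsin(0.617062) = 38.1019 degrees

38.1019
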